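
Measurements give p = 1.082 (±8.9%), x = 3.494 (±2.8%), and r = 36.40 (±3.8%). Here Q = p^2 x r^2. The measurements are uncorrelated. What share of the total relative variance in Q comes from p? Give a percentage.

82.8%

(δQ/Q)² = (2·δp/p)² + (1·δx/x)² + (2·δr/r)²
  p term: (2×0.0890)² = 0.0317
  x term: (1×0.0280)² = 0.000784
  r term: (2×0.0380)² = 0.00578
Total = 0.0382. Share from p = 0.0317/0.0382 = 0.828.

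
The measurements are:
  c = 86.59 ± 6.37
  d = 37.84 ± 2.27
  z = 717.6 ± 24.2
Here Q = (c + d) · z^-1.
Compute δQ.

Let u = c + d = 124.4. δu = √(δc² + δd²) = √(40.6 + 5.15) = 6.76, so δu/u = 0.0543.
Q is then a monomial in u, z:
δQ/Q = √((δu/u)² + (-1·δz/z)²) = √(0.00295 + 0.00114) = 0.0640
Q = 0.1734, so δQ = 0.0640 × 0.1734 = 0.0111.

0.0111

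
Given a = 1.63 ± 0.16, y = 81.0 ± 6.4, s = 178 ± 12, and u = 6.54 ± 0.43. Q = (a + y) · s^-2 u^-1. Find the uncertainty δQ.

Let w = a + y = 82.6. δw = √(δa² + δy²) = √(0.0256 + 41.0) = 6.40, so δw/w = 0.0775.
Q is then a monomial in w, s, u:
δQ/Q = √((δw/w)² + (-2·δs/s)² + (-1·δu/u)²) = √(0.00600 + 0.0182 + 0.00432) = 0.169
Q = 0.000399, so δQ = 0.169 × 0.000399 = 6.73e-05.

6.73e-05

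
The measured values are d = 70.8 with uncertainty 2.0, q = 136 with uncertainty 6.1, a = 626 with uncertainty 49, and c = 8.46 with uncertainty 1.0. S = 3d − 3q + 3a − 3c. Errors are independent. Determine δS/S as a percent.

Absolute uncertainties add in quadrature for a linear combination:
  (3·δd)² = 36.0;  (3·δq)² = 335;  (3·δa)² = 21600;  (3·δc)² = 9.00
δS = √(22000) = 148
S = 1660, so δS/S = 148/1660 = 0.0895.

8.95%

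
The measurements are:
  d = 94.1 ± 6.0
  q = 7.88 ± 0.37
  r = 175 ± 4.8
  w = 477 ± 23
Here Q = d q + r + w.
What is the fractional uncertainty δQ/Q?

0.0454

Let p = d·q = 742. δp/p = √((1·δd/d)² + (1·δq/q)²) = √(0.00407 + 0.00220) = 0.0792, so δp = 58.7.
Q = p + r + w: δQ = √(δp² + δr² + δw²) = √(3450 + 23.0 + 529) = 63.2
Q = 1390, so δQ/Q = 63.2/1390 = 0.0454.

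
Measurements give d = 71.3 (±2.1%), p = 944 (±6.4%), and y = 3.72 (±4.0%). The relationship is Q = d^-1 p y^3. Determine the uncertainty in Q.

93.8

Relative error in a monomial: (δQ/Q)² = Σ (nᵢ · δxᵢ/xᵢ)².
  (-1·δd/d)² = (-1×0.0210)² = 0.000441;  (1·δp/p)² = (1×0.0640)² = 0.00410;  (3·δy/y)² = (3×0.0400)² = 0.0144
δQ/Q = √(0.0189) = 0.138
Q = 682, so δQ = 0.138 × 682 = 93.8.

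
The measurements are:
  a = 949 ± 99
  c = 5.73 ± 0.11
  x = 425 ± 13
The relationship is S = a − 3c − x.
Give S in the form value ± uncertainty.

Absolute uncertainties add in quadrature for a linear combination:
  (δa)² = 9800;  (3·δc)² = 0.109;  (δx)² = 169
δS = √(9970) = 99.9
S = 507.

507 ± 99.9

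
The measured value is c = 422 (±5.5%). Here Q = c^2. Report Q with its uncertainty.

(1.78 ± 0.196) × 10^5

Q ∝ c^2, so δQ/Q = |2| · δc/c = 2 × 0.0550 = 0.110.
Q = 1.78e+05, so δQ = 0.110 × 1.78e+05 = 19600.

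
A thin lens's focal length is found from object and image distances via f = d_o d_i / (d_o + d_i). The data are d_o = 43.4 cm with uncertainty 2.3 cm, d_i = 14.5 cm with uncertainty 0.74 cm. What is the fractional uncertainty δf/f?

∂f/∂d_o = (d_i/(d_o+d_i))² = 0.0627;  ∂f/∂d_i = (d_o/(d_o+d_i))² = 0.562
δf = √((∂f/∂d_o · δd_o)² + (∂f/∂d_i · δd_i)²) = √(0.0208 + 0.173) = 0.440 cm
f = 10.9 cm, so δf/f = 0.440/10.9 = 0.0405.

0.0405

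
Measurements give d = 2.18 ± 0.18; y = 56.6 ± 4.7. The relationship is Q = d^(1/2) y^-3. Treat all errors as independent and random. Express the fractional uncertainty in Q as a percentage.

Products/powers → add relative errors in quadrature, weighted by exponent:
  (½·δd/d)² = (0.5×0.0826)² = 0.00170;  (-3·δy/y)² = (-3×0.0830)² = 0.0621
δQ/Q = √(0.0638) = 0.253

25.3%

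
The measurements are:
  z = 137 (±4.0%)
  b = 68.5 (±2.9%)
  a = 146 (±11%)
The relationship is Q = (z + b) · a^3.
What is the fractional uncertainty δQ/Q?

Let u = z + b = 206. δu = √(δz² + δb²) = √(30.0 + 3.95) = 5.83, so δu/u = 0.0284.
Q is then a monomial in u, a:
δQ/Q = √((δu/u)² + (3·δa/a)²) = √(0.000805 + 0.109) = 0.331

0.331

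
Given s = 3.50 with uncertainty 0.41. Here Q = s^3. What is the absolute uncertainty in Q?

15.1

Q ∝ s^3, so δQ/Q = |3| · δs/s = 3 × 0.117 = 0.351.
Q = 42.9, so δQ = 0.351 × 42.9 = 15.1.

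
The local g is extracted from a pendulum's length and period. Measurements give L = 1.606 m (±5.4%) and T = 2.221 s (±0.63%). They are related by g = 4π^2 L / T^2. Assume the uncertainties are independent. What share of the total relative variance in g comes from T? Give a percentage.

5.16%

(δg/g)² = (1·δL/L)² + (-2·δT/T)²
  L term: (1×0.0540)² = 0.00292
  T term: (-2×0.00630)² = 0.000159
Total = 0.00307. Share from T = 0.000159/0.00307 = 0.0516.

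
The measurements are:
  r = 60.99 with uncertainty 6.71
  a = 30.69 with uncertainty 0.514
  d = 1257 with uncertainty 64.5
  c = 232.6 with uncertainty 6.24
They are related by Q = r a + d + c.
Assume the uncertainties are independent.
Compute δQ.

218

Let p = r·a = 1872. δp/p = √((1·δr/r)² + (1·δa/a)²) = √(0.0121 + 0.000280) = 0.111, so δp = 208.
Q = p + d + c: δQ = √(δp² + δd² + δc²) = √(43400 + 4160 + 38.9) = 218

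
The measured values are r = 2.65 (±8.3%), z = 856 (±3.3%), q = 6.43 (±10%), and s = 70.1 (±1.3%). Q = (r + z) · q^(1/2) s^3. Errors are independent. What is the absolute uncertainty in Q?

5.36e+07

Let u = r + z = 859. δu = √(δr² + δz²) = √(0.0484 + 798) = 28.2, so δu/u = 0.0329.
Q is then a monomial in u, q, s:
δQ/Q = √((δu/u)² + (½·δq/q)² + (3·δs/s)²) = √(0.00108 + 0.00250 + 0.00152) = 0.0714
Q = 7.5e+08, so δQ = 0.0714 × 7.5e+08 = 5.36e+07.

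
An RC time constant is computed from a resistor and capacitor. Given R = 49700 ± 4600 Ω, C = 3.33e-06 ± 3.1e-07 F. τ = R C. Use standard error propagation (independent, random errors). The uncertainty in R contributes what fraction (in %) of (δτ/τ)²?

49.7%

(δτ/τ)² = (1·δR/R)² + (1·δC/C)²
  R term: (1×0.0926)² = 0.00857
  C term: (1×0.0931)² = 0.00867
Total = 0.0172. Share from R = 0.00857/0.0172 = 0.497.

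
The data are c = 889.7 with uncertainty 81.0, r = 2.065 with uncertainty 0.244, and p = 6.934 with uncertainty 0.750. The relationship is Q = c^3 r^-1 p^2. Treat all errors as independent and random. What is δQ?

6.03e+09

Each factor contributes (exponent × relative error)² to (δQ/Q)²:
  (3·δc/c)² = (3×0.0910)² = 0.0746;  (-1·δr/r)² = (-1×0.118)² = 0.0140;  (2·δp/p)² = (2×0.108)² = 0.0468
δQ/Q = √(0.135) = 0.368
Q = 1.64e+10, so δQ = 0.368 × 1.64e+10 = 6.03e+09.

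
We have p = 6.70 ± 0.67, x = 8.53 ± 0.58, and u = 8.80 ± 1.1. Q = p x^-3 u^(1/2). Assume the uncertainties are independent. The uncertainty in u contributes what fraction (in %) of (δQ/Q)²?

(δQ/Q)² = (1·δp/p)² + (-3·δx/x)² + (½·δu/u)²
  p term: (1×0.100)² = 0.0100
  x term: (-3×0.0680)² = 0.0416
  u term: (0.5×0.125)² = 0.00391
Total = 0.0555. Share from u = 0.00391/0.0555 = 0.0704.

7.04%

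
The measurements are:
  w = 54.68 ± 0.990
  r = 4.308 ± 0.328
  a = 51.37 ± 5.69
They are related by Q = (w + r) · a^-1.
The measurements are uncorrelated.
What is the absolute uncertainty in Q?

Let u = w + r = 58.99. δu = √(δw² + δr²) = √(0.980 + 0.108) = 1.04, so δu/u = 0.0177.
Q is then a monomial in u, a:
δQ/Q = √((δu/u)² + (-1·δa/a)²) = √(0.000313 + 0.0123) = 0.112
Q = 1.148, so δQ = 0.112 × 1.148 = 0.129.

0.129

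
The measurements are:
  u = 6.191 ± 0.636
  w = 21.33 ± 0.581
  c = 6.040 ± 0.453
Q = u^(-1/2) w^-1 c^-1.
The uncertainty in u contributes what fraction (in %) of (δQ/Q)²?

(δQ/Q)² = (−½·δu/u)² + (-1·δw/w)² + (-1·δc/c)²
  u term: (-0.5×0.103)² = 0.00264
  w term: (-1×0.0272)² = 0.000742
  c term: (-1×0.0750)² = 0.00562
Total = 0.00901. Share from u = 0.00264/0.00901 = 0.293.

29.3%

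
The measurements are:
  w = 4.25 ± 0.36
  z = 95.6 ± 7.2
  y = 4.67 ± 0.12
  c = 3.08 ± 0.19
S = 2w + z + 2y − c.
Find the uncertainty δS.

7.24

S is a linear combination, so absolute uncertainties add in quadrature:
  (2·δw)² = 0.518;  (δz)² = 51.8;  (2·δy)² = 0.0576;  (δc)² = 0.0361
δS = √(52.5) = 7.24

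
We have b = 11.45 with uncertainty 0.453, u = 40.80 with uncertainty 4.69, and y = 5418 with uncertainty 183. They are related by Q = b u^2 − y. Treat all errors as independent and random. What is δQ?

4450

Let p = b·u^2 = 19060. δp/p = √((1·δb/b)² + (2·δu/u)²) = √(0.00157 + 0.0529) = 0.233, so δp = 4450.
Q = p − y: δQ = √(δp² + δy²) = √(1.98e+07 + 33500) = 4450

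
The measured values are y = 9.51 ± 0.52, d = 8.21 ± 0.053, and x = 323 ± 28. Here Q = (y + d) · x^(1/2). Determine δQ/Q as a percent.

Let u = y + d = 17.7. δu = √(δy² + δd²) = √(0.270 + 0.00281) = 0.523, so δu/u = 0.0295.
Q is then a monomial in u, x:
δQ/Q = √((δu/u)² + (½·δx/x)²) = √(0.000870 + 0.00188) = 0.0524

5.24%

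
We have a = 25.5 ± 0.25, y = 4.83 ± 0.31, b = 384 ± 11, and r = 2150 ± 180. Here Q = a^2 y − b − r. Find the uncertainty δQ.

277

Let p = a^2·y = 3140. δp/p = √((2·δa/a)² + (1·δy/y)²) = √(0.000384 + 0.00412) = 0.0671, so δp = 211.
Q = p − b − r: δQ = √(δp² + δb² + δr²) = √(44400 + 121 + 32400) = 277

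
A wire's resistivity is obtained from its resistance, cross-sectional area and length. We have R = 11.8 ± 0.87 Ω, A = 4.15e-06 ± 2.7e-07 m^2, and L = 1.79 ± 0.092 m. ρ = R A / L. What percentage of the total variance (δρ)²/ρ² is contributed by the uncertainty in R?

44.2%

(δρ/ρ)² = (1·δR/R)² + (1·δA/A)² + (-1·δL/L)²
  R term: (1×0.0737)² = 0.00544
  A term: (1×0.0651)² = 0.00423
  L term: (-1×0.0514)² = 0.00264
Total = 0.0123. Share from R = 0.00544/0.0123 = 0.442.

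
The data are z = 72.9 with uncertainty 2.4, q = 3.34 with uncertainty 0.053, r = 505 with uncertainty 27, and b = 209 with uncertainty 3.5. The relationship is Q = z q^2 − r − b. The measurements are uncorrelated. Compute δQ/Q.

0.464

Let p = z·q^2 = 813. δp/p = √((1·δz/z)² + (2·δq/q)²) = √(0.00108 + 0.00101) = 0.0457, so δp = 37.2.
Q = p − r − b: δQ = √(δp² + δr² + δb²) = √(1380 + 729 + 12.2) = 46.1
Q = 99.2, so δQ/Q = 46.1/99.2 = 0.464.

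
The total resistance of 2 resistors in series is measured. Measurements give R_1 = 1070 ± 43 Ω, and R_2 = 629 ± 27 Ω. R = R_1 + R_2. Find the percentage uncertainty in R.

2.99%

R is a linear combination, so absolute uncertainties add in quadrature:
  (δR_1)² = 1850;  (δR_2)² = 729
δR = √(2580) = 50.8 Ω
R = 1700 Ω, so δR/R = 50.8/1700 = 0.0299.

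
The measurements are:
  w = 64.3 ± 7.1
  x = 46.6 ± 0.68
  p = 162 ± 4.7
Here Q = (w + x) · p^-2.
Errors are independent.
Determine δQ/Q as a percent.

Let u = w + x = 111. δu = √(δw² + δx²) = √(50.4 + 0.462) = 7.13, so δu/u = 0.0643.
Q is then a monomial in u, p:
δQ/Q = √((δu/u)² + (-2·δp/p)²) = √(0.00414 + 0.00337) = 0.0866

8.66%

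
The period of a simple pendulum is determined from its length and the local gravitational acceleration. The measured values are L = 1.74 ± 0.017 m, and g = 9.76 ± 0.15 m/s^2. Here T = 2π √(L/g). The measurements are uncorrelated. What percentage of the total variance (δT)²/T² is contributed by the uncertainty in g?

71.2%

(δT/T)² = (½·δL/L)² + (−½·δg/g)²
  L term: (0.5×0.00977)² = 2.39e-05
  g term: (-0.5×0.0154)² = 5.91e-05
Total = 8.29e-05. Share from g = 5.91e-05/8.29e-05 = 0.712.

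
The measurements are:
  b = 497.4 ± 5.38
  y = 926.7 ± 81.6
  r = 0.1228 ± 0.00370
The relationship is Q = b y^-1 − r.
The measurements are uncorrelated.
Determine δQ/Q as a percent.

Let p = b·y^-1 = 0.5367. δp/p = √((1·δb/b)² + (-1·δy/y)²) = √(0.000117 + 0.00775) = 0.0887, so δp = 0.0476.
Q = p − r: δQ = √(δp² + δr²) = √(0.00227 + 1.37e-05) = 0.0478
Q = 0.4139, so δQ/Q = 0.0478/0.4139 = 0.115.

11.5%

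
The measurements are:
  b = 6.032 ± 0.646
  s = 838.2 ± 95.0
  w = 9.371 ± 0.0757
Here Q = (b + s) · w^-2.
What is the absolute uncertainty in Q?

1.09

Let u = b + s = 844.2. δu = √(δb² + δs²) = √(0.417 + 9020) = 95.0, so δu/u = 0.113.
Q is then a monomial in u, w:
δQ/Q = √((δu/u)² + (-2·δw/w)²) = √(0.0127 + 0.000261) = 0.114
Q = 9.614, so δQ = 0.114 × 9.614 = 1.09.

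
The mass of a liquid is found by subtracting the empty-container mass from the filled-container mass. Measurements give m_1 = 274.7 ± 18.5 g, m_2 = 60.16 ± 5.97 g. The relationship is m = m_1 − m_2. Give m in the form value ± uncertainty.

214.5 ± 19.4 g

Each term contributes (cᵢ δxᵢ)² to (δm)²:
  (δm_1)² = 342;  (δm_2)² = 35.6
δm = √(378) = 19.4 g
m = 214.5 g.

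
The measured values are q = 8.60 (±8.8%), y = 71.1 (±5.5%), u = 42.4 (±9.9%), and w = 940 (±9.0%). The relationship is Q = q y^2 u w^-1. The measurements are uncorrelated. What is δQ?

Relative error in a monomial: (δQ/Q)² = Σ (nᵢ · δxᵢ/xᵢ)².
  (1·δq/q)² = (1×0.0880)² = 0.00774;  (2·δy/y)² = (2×0.0550)² = 0.0121;  (1·δu/u)² = (1×0.0990)² = 0.00980;  (-1·δw/w)² = (-1×0.0900)² = 0.00810
δQ/Q = √(0.0377) = 0.194
Q = 1960, so δQ = 0.194 × 1960 = 381.

381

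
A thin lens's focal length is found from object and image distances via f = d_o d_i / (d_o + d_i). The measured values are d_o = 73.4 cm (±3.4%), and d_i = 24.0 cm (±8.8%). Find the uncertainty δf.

1.21 cm

∂f/∂d_o = (d_i/(d_o+d_i))² = 0.0607;  ∂f/∂d_i = (d_o/(d_o+d_i))² = 0.568
δf = √((∂f/∂d_o · δd_o)² + (∂f/∂d_i · δd_i)²) = √(0.0230 + 1.44) = 1.21 cm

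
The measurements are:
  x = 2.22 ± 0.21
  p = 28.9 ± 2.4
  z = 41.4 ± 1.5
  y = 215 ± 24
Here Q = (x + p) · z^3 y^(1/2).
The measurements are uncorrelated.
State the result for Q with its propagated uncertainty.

(3.24 ± 0.468) × 10^7

Let u = x + p = 31.1. δu = √(δx² + δp²) = √(0.0441 + 5.76) = 2.41, so δu/u = 0.0774.
Q is then a monomial in u, z, y:
δQ/Q = √((δu/u)² + (3·δz/z)² + (½·δy/y)²) = √(0.00599 + 0.0118 + 0.00312) = 0.145
Q = 3.24e+07, so δQ = 0.145 × 3.24e+07 = 4.68e+06.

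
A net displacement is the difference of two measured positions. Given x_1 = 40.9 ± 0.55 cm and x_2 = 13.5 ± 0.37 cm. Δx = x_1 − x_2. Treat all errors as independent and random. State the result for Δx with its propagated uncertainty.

Absolute uncertainties add in quadrature for a linear combination:
  (δx_1)² = 0.303;  (δx_2)² = 0.137
δΔx = √(0.439) = 0.663 cm
Δx = 27.4 cm.

27.4 ± 0.663 cm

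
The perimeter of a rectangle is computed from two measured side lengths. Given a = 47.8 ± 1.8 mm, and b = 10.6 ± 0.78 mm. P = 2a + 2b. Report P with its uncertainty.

Absolute uncertainties add in quadrature for a linear combination:
  (2·δa)² = 13.0;  (2·δb)² = 2.43
δP = √(15.4) = 3.92 mm
P = 117 mm.

117 ± 3.92 mm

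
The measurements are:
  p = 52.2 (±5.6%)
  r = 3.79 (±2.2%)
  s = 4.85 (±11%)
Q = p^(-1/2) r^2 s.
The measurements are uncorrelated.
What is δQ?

Products/powers → add relative errors in quadrature, weighted by exponent:
  (−½·δp/p)² = (-0.5×0.0560)² = 0.000784;  (2·δr/r)² = (2×0.0220)² = 0.00194;  (1·δs/s)² = (1×0.110)² = 0.0121
δQ/Q = √(0.0148) = 0.122
Q = 9.64, so δQ = 0.122 × 9.64 = 1.17.

1.17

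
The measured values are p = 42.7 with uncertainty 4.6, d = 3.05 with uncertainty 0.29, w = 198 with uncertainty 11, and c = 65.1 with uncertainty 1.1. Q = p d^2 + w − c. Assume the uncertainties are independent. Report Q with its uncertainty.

Let h = p·d^2 = 397. δh/h = √((1·δp/p)² + (2·δd/d)²) = √(0.0116 + 0.0362) = 0.219, so δh = 86.8.
Q = h + w − c: δQ = √(δh² + δw² + δc²) = √(7540 + 121 + 1.21) = 87.5
Q = 530.

530 ± 87.5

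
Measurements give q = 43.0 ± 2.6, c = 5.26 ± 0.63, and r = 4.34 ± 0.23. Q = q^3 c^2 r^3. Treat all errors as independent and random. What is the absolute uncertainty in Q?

For a monomial Q ∝ q^3, c^2, r^3, fractional errors add in quadrature:
  (3·δq/q)² = (3×0.0605)² = 0.0329;  (2·δc/c)² = (2×0.120)² = 0.0574;  (3·δr/r)² = (3×0.0530)² = 0.0253
δQ/Q = √(0.116) = 0.340
Q = 1.8e+08, so δQ = 0.340 × 1.8e+08 = 6.11e+07.

6.11e+07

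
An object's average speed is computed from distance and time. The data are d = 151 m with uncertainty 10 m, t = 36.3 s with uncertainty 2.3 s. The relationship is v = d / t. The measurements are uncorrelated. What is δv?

Each factor contributes (exponent × relative error)² to (δv/v)²:
  (1·δd/d)² = (1×0.0662)² = 0.00439;  (-1·δt/t)² = (-1×0.0634)² = 0.00401
δv/v = √(0.00840) = 0.0917
v = 4.16 m/s, so δv = 0.0917 × 4.16 = 0.381 m/s.

0.381 m/s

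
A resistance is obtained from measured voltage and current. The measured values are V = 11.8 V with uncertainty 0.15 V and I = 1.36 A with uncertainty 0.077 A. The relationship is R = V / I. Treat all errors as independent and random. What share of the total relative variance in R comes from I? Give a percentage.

95.2%

(δR/R)² = (1·δV/V)² + (-1·δI/I)²
  V term: (1×0.0127)² = 0.000162
  I term: (-1×0.0566)² = 0.00321
Total = 0.00337. Share from I = 0.00321/0.00337 = 0.952.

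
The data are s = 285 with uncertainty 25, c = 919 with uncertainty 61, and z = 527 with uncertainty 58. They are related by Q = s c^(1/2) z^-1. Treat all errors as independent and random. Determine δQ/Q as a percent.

Products/powers → add relative errors in quadrature, weighted by exponent:
  (1·δs/s)² = (1×0.0877)² = 0.00769;  (½·δc/c)² = (0.5×0.0664)² = 0.00110;  (-1·δz/z)² = (-1×0.110)² = 0.0121
δQ/Q = √(0.0209) = 0.145

14.5%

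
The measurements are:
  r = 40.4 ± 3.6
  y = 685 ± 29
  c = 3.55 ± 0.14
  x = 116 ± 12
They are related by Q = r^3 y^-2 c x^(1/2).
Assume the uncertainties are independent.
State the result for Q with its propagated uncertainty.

Each factor contributes (exponent × relative error)² to (δQ/Q)²:
  (3·δr/r)² = (3×0.0891)² = 0.0715;  (-2·δy/y)² = (-2×0.0423)² = 0.00717;  (1·δc/c)² = (1×0.0394)² = 0.00156;  (½·δx/x)² = (0.5×0.103)² = 0.00268
δQ/Q = √(0.0829) = 0.288
Q = 5.37, so δQ = 0.288 × 5.37 = 1.55.

5.37 ± 1.55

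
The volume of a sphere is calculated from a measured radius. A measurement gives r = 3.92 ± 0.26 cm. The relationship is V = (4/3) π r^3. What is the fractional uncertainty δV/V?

0.199

V ∝ r^3, so δV/V = |3| · δr/r = 3 × 0.0663 = 0.199.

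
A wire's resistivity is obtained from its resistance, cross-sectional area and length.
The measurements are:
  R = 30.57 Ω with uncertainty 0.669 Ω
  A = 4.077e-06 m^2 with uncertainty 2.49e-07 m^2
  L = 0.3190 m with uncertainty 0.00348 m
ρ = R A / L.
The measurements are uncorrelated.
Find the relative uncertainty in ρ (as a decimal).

0.0658

For a monomial ρ ∝ R, A, L^-1, fractional errors add in quadrature:
  (1·δR/R)² = (1×0.0219)² = 0.000479;  (1·δA/A)² = (1×0.0611)² = 0.00373;  (-1·δL/L)² = (-1×0.0109)² = 0.000119
δρ/ρ = √(0.00433) = 0.0658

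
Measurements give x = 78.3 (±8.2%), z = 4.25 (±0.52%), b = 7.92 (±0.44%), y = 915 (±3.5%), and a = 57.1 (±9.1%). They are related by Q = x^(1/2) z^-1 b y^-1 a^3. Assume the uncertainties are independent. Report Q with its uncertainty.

For a monomial Q ∝ x^(1/2), z^-1, b, y^-1, a^3, fractional errors add in quadrature:
  (½·δx/x)² = (0.5×0.0820)² = 0.00168;  (-1·δz/z)² = (-1×0.00520)² = 2.7e-05;  (1·δb/b)² = (1×0.00440)² = 1.94e-05;  (-1·δy/y)² = (-1×0.0350)² = 0.00123;  (3·δa/a)² = (3×0.0910)² = 0.0745
δQ/Q = √(0.0775) = 0.278
Q = 3360, so δQ = 0.278 × 3360 = 934.

3360 ± 934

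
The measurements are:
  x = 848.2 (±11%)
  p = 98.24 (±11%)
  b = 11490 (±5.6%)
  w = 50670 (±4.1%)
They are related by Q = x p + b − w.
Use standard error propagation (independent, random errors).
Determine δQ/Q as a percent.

29.8%

Let h = x·p = 83330. δh/h = √((1·δx/x)² + (1·δp/p)²) = √(0.0121 + 0.0121) = 0.156, so δh = 13000.
Q = h + b − w: δQ = √(δh² + δb² + δw²) = √(1.68e+08 + 4.14e+05 + 4.32e+06) = 13100
Q = 44150, so δQ/Q = 13100/44150 = 0.298.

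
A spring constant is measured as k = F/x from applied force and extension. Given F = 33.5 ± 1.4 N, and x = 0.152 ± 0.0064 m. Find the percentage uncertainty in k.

5.93%

Since k is a product/quotient, work with relative uncertainties:
  (1·δF/F)² = (1×0.0418)² = 0.00175;  (-1·δx/x)² = (-1×0.0421)² = 0.00177
δk/k = √(0.00352) = 0.0593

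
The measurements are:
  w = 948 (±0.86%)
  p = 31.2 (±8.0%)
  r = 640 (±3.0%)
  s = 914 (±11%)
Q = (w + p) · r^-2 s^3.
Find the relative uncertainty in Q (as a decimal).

0.336

Let u = w + p = 979. δu = √(δw² + δp²) = √(66.5 + 6.23) = 8.53, so δu/u = 0.00871.
Q is then a monomial in u, r, s:
δQ/Q = √((δu/u)² + (-2·δr/r)² + (3·δs/s)²) = √(7.58e-05 + 0.00360 + 0.109) = 0.336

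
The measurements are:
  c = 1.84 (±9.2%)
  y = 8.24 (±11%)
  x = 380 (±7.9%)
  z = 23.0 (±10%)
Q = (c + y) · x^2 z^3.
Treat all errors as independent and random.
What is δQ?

Let u = c + y = 10.1. δu = √(δc² + δy²) = √(0.0287 + 0.822) = 0.922, so δu/u = 0.0915.
Q is then a monomial in u, x, z:
δQ/Q = √((δu/u)² + (2·δx/x)² + (3·δz/z)²) = √(0.00837 + 0.0250 + 0.0900) = 0.351
Q = 1.77e+10, so δQ = 0.351 × 1.77e+10 = 6.22e+09.

6.22e+09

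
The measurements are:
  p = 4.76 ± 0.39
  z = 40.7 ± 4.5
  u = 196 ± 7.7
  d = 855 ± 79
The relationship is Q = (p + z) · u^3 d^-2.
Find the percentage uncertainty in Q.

Let w = p + z = 45.5. δw = √(δp² + δz²) = √(0.152 + 20.2) = 4.52, so δw/w = 0.0994.
Q is then a monomial in w, u, d:
δQ/Q = √((δw/w)² + (3·δu/u)² + (-2·δd/d)²) = √(0.00987 + 0.0139 + 0.0341) = 0.241

24.1%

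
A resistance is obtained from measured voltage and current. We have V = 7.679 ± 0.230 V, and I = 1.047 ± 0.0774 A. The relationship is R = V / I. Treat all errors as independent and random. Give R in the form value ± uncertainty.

Products/powers → add relative errors in quadrature, weighted by exponent:
  (1·δV/V)² = (1×0.0300)² = 0.000897;  (-1·δI/I)² = (-1×0.0739)² = 0.00546
δR/R = √(0.00636) = 0.0798
R = 7.334 Ω, so δR = 0.0798 × 7.334 = 0.585 Ω.

7.334 ± 0.585 Ω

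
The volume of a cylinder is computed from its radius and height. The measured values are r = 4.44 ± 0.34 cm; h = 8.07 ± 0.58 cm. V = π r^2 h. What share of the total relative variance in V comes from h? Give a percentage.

18.0%

(δV/V)² = (2·δr/r)² + (1·δh/h)²
  r term: (2×0.0766)² = 0.0235
  h term: (1×0.0719)² = 0.00517
Total = 0.0286. Share from h = 0.00517/0.0286 = 0.180.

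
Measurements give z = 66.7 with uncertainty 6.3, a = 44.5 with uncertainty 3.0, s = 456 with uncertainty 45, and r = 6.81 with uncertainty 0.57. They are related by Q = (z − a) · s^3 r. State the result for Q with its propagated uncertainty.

(1.43 ± 0.630) × 10^10

Let u = z − a = 22.2. δu = √(δz² + δa²) = √(39.7 + 9.00) = 6.98, so δu/u = 0.314.
Q is then a monomial in u, s, r:
δQ/Q = √((δu/u)² + (3·δs/s)² + (1·δr/r)²) = √(0.0988 + 0.0876 + 0.00701) = 0.440
Q = 1.43e+10, so δQ = 0.440 × 1.43e+10 = 6.3e+09.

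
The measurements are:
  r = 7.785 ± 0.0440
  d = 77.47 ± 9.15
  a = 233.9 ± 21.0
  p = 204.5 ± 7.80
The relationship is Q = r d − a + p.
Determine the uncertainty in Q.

74.8

Let w = r·d = 603.1. δw/w = √((1·δr/r)² + (1·δd/d)²) = √(3.19e-05 + 0.0140) = 0.118, so δw = 71.3.
Q = w − a + p: δQ = √(δw² + δa² + δp²) = √(5090 + 441 + 60.8) = 74.8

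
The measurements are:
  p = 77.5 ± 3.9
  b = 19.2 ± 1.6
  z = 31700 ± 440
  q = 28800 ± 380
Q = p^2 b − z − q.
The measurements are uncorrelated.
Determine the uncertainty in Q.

Let w = p^2·b = 1.15e+05. δw/w = √((2·δp/p)² + (1·δb/b)²) = √(0.0101 + 0.00694) = 0.131, so δw = 15100.
Q = w − z − q: δQ = √(δw² + δz² + δq²) = √(2.27e+08 + 1.94e+05 + 1.44e+05) = 15100

15100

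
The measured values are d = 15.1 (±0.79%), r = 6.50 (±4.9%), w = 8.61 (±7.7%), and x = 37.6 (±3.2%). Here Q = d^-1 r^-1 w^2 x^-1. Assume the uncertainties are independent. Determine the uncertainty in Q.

Relative error in a monomial: (δQ/Q)² = Σ (nᵢ · δxᵢ/xᵢ)².
  (-1·δd/d)² = (-1×0.00790)² = 6.24e-05;  (-1·δr/r)² = (-1×0.0490)² = 0.00240;  (2·δw/w)² = (2×0.0770)² = 0.0237;  (-1·δx/x)² = (-1×0.0320)² = 0.00102
δQ/Q = √(0.0272) = 0.165
Q = 0.0201, so δQ = 0.165 × 0.0201 = 0.00331.

0.00331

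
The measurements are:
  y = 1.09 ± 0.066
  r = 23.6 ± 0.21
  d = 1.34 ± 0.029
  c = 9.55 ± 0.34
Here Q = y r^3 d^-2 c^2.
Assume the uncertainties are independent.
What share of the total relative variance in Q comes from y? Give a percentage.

32.4%

(δQ/Q)² = (1·δy/y)² + (3·δr/r)² + (-2·δd/d)² + (2·δc/c)²
  y term: (1×0.0606)² = 0.00367
  r term: (3×0.00890)² = 0.000713
  d term: (-2×0.0216)² = 0.00187
  c term: (2×0.0356)² = 0.00507
Total = 0.0113. Share from y = 0.00367/0.0113 = 0.324.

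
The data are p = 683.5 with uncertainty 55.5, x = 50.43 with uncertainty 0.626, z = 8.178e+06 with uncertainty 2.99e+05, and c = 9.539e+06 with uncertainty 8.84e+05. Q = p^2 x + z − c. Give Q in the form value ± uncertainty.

Let w = p^2·x = 2.356e+07. δw/w = √((2·δp/p)² + (1·δx/x)²) = √(0.0264 + 0.000154) = 0.163, so δw = 3.84e+06.
Q = w + z − c: δQ = √(δw² + δz² + δc²) = √(1.47e+13 + 8.94e+10 + 7.81e+11) = 3.95e+06
Q = 2.22e+07.

(2.220 ± 0.395) × 10^7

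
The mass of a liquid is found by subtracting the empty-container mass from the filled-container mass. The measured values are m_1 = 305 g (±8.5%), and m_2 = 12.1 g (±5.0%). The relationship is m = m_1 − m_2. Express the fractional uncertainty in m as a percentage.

m is a linear combination, so absolute uncertainties add in quadrature:
  (δm_1)² = 672;  (δm_2)² = 0.366
δm = √(672) = 25.9 g
m = 293 g, so δm/m = 25.9/293 = 0.0885.

8.85%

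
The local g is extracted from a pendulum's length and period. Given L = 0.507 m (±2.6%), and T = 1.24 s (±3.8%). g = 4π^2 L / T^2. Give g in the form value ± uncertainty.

Since g is a product/quotient, work with relative uncertainties:
  (1·δL/L)² = (1×0.0260)² = 0.000676;  (-2·δT/T)² = (-2×0.0380)² = 0.00578
δg/g = √(0.00645) = 0.0803
g = 13.0 m/s^2, so δg = 0.0803 × 13.0 = 1.05 m/s^2.

13.0 ± 1.05 m/s^2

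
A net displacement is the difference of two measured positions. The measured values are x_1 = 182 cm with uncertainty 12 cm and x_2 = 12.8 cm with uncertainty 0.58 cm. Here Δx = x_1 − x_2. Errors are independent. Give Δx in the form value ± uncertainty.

Sums and differences: (δΔx)² = Σ (cᵢ δxᵢ)².
  (δx_1)² = 144;  (δx_2)² = 0.336
δΔx = √(144) = 12.0 cm
Δx = 169 cm.

169 ± 12.0 cm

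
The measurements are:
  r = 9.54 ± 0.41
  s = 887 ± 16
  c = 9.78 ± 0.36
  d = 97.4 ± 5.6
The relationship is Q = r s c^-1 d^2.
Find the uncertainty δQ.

Since Q is a product/quotient, work with relative uncertainties:
  (1·δr/r)² = (1×0.0430)² = 0.00185;  (1·δs/s)² = (1×0.0180)² = 0.000325;  (-1·δc/c)² = (-1×0.0368)² = 0.00135;  (2·δd/d)² = (2×0.0575)² = 0.0132
δQ/Q = √(0.0167) = 0.129
Q = 8.21e+06, so δQ = 0.129 × 8.21e+06 = 1.06e+06.

1.06e+06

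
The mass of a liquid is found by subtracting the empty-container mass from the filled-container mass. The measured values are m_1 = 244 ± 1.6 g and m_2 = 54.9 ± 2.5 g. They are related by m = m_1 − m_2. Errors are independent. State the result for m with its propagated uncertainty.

Sums and differences: (δm)² = Σ (cᵢ δxᵢ)².
  (δm_1)² = 2.56;  (δm_2)² = 6.25
δm = √(8.81) = 2.97 g
m = 189 g.

189 ± 2.97 g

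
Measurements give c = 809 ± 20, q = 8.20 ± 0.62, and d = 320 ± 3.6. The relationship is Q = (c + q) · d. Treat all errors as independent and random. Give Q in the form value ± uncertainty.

(2.62 ± 0.0705) × 10^5

Let u = c + q = 817. δu = √(δc² + δq²) = √(400 + 0.384) = 20.0, so δu/u = 0.0245.
Q is then a monomial in u, d:
δQ/Q = √((δu/u)² + (1·δd/d)²) = √(0.000600 + 0.000127) = 0.0269
Q = 2.62e+05, so δQ = 0.0269 × 2.62e+05 = 7050.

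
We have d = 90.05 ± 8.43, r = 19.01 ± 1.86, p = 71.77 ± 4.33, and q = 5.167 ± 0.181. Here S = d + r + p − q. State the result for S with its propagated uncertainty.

S is a linear combination, so absolute uncertainties add in quadrature:
  (δd)² = 71.1;  (δr)² = 3.46;  (δp)² = 18.7;  (δq)² = 0.0328
δS = √(93.3) = 9.66
S = 175.7.

175.7 ± 9.66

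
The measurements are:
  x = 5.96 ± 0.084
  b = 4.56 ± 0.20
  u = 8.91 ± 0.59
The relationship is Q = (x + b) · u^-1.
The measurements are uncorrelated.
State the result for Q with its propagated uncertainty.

Let w = x + b = 10.5. δw = √(δx² + δb²) = √(0.00706 + 0.0400) = 0.217, so δw/w = 0.0206.
Q is then a monomial in w, u:
δQ/Q = √((δw/w)² + (-1·δu/u)²) = √(0.000425 + 0.00438) = 0.0694
Q = 1.18, so δQ = 0.0694 × 1.18 = 0.0819.

1.18 ± 0.0819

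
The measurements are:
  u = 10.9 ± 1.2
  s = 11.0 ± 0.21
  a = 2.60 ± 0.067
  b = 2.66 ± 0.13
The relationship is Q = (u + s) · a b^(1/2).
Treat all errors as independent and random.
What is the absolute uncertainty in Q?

6.13

Let w = u + s = 21.9. δw = √(δu² + δs²) = √(1.44 + 0.0441) = 1.22, so δw/w = 0.0556.
Q is then a monomial in w, a, b:
δQ/Q = √((δw/w)² + (1·δa/a)² + (½·δb/b)²) = √(0.00309 + 0.000664 + 0.000597) = 0.0660
Q = 92.9, so δQ = 0.0660 × 92.9 = 6.13.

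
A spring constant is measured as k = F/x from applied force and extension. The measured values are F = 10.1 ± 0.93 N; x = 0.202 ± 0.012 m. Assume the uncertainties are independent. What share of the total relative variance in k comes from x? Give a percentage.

29.4%

(δk/k)² = (1·δF/F)² + (-1·δx/x)²
  F term: (1×0.0921)² = 0.00848
  x term: (-1×0.0594)² = 0.00353
Total = 0.0120. Share from x = 0.00353/0.0120 = 0.294.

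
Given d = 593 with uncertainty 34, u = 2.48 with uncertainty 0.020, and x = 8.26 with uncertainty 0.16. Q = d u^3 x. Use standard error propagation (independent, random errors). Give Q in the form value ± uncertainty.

74700 ± 4870

Products/powers → add relative errors in quadrature, weighted by exponent:
  (1·δd/d)² = (1×0.0573)² = 0.00329;  (3·δu/u)² = (3×0.00806)² = 0.000585;  (1·δx/x)² = (1×0.0194)² = 0.000375
δQ/Q = √(0.00425) = 0.0652
Q = 74700, so δQ = 0.0652 × 74700 = 4870.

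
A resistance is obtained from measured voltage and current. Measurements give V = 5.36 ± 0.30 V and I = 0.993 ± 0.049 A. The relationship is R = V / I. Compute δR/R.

0.0746

Since R is a product/quotient, work with relative uncertainties:
  (1·δV/V)² = (1×0.0560)² = 0.00313;  (-1·δI/I)² = (-1×0.0493)² = 0.00243
δR/R = √(0.00557) = 0.0746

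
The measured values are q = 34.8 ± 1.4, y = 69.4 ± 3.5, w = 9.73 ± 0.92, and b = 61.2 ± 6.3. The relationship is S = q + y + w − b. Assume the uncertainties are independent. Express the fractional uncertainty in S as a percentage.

14.0%

For a sum/difference, combine absolute errors in quadrature:
  (δq)² = 1.96;  (δy)² = 12.2;  (δw)² = 0.846;  (δb)² = 39.7
δS = √(54.7) = 7.40
S = 52.7, so δS/S = 7.40/52.7 = 0.140.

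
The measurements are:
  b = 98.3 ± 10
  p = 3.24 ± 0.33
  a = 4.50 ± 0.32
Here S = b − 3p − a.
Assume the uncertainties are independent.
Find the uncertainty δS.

Absolute uncertainties add in quadrature for a linear combination:
  (δb)² = 100;  (3·δp)² = 0.980;  (δa)² = 0.102
δS = √(101) = 10.1

10.1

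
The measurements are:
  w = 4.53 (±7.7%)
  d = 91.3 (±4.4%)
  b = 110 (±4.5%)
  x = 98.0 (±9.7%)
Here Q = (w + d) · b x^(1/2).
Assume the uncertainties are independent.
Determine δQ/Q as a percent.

7.84%

Let u = w + d = 95.8. δu = √(δw² + δd²) = √(0.122 + 16.1) = 4.03, so δu/u = 0.0421.
Q is then a monomial in u, b, x:
δQ/Q = √((δu/u)² + (1·δb/b)² + (½·δx/x)²) = √(0.00177 + 0.00202 + 0.00235) = 0.0784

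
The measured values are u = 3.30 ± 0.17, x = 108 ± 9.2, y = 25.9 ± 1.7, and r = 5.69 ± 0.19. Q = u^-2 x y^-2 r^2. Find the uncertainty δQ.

0.0952

Products/powers → add relative errors in quadrature, weighted by exponent:
  (-2·δu/u)² = (-2×0.0515)² = 0.0106;  (1·δx/x)² = (1×0.0852)² = 0.00726;  (-2·δy/y)² = (-2×0.0656)² = 0.0172;  (2·δr/r)² = (2×0.0334)² = 0.00446
δQ/Q = √(0.0396) = 0.199
Q = 0.479, so δQ = 0.199 × 0.479 = 0.0952.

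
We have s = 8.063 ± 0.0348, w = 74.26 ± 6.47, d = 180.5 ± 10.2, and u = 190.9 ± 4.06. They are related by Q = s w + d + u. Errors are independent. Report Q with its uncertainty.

970.2 ± 53.4

Let p = s·w = 598.8. δp/p = √((1·δs/s)² + (1·δw/w)²) = √(1.86e-05 + 0.00759) = 0.0872, so δp = 52.2.
Q = p + d + u: δQ = √(δp² + δd² + δu²) = √(2730 + 104 + 16.5) = 53.4
Q = 970.2.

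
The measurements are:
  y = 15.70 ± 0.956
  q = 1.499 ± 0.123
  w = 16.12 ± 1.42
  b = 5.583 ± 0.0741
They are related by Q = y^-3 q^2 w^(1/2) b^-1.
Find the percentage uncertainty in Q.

Products/powers → add relative errors in quadrature, weighted by exponent:
  (-3·δy/y)² = (-3×0.0609)² = 0.0334;  (2·δq/q)² = (2×0.0821)² = 0.0269;  (½·δw/w)² = (0.5×0.0881)² = 0.00194;  (-1·δb/b)² = (-1×0.0133)² = 0.000176
δQ/Q = √(0.0624) = 0.250

25.0%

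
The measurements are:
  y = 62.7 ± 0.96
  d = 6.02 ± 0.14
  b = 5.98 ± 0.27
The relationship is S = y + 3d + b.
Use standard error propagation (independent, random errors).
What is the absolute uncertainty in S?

Each term contributes (cᵢ δxᵢ)² to (δS)²:
  (δy)² = 0.922;  (3·δd)² = 0.176;  (δb)² = 0.0729
δS = √(1.17) = 1.08

1.08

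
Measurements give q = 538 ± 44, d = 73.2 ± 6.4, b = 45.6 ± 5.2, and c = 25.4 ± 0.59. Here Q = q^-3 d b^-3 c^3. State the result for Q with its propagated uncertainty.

(8.12 ± 3.54) × 10^-8

Relative error in a monomial: (δQ/Q)² = Σ (nᵢ · δxᵢ/xᵢ)².
  (-3·δq/q)² = (-3×0.0818)² = 0.0602;  (1·δd/d)² = (1×0.0874)² = 0.00764;  (-3·δb/b)² = (-3×0.114)² = 0.117;  (3·δc/c)² = (3×0.0232)² = 0.00486
δQ/Q = √(0.190) = 0.436
Q = 8.12e-08, so δQ = 0.436 × 8.12e-08 = 3.54e-08.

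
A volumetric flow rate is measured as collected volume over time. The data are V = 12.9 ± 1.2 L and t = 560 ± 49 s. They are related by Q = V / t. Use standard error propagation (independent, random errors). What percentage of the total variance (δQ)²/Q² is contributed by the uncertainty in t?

46.9%

(δQ/Q)² = (1·δV/V)² + (-1·δt/t)²
  V term: (1×0.0930)² = 0.00865
  t term: (-1×0.0875)² = 0.00766
Total = 0.0163. Share from t = 0.00766/0.0163 = 0.469.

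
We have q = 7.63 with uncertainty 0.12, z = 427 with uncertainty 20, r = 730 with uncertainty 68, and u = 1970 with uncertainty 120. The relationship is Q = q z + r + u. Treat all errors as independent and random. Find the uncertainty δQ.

212

Let p = q·z = 3260. δp/p = √((1·δq/q)² + (1·δz/z)²) = √(0.000247 + 0.00219) = 0.0494, so δp = 161.
Q = p + r + u: δQ = √(δp² + δr² + δu²) = √(25900 + 4620 + 14400) = 212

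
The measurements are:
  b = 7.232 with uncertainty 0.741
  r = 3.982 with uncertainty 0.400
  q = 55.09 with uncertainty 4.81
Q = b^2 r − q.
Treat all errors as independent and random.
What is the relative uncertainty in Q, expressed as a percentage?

31.2%

Let p = b^2·r = 208.3. δp/p = √((2·δb/b)² + (1·δr/r)²) = √(0.0420 + 0.0101) = 0.228, so δp = 47.5.
Q = p − q: δQ = √(δp² + δq²) = √(2260 + 23.1) = 47.8
Q = 153.2, so δQ/Q = 47.8/153.2 = 0.312.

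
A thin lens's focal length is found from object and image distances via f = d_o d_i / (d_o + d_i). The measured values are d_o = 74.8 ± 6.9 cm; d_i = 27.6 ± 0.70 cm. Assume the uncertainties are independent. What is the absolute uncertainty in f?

0.625 cm

∂f/∂d_o = (d_i/(d_o+d_i))² = 0.0726;  ∂f/∂d_i = (d_o/(d_o+d_i))² = 0.534
δf = √((∂f/∂d_o · δd_o)² + (∂f/∂d_i · δd_i)²) = √(0.251 + 0.140) = 0.625 cm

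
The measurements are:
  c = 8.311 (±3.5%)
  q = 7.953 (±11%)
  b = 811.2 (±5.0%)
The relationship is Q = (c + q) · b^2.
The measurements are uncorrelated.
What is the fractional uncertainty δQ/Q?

0.115

Let u = c + q = 16.26. δu = √(δc² + δq²) = √(0.0846 + 0.765) = 0.922, so δu/u = 0.0567.
Q is then a monomial in u, b:
δQ/Q = √((δu/u)² + (2·δb/b)²) = √(0.00321 + 0.0100) = 0.115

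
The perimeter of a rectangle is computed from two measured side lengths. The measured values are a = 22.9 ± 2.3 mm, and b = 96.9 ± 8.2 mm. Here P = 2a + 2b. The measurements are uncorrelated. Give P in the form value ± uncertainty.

240 ± 17.0 mm

Sums and differences: (δP)² = Σ (cᵢ δxᵢ)².
  (2·δa)² = 21.2;  (2·δb)² = 269
δP = √(290) = 17.0 mm
P = 240 mm.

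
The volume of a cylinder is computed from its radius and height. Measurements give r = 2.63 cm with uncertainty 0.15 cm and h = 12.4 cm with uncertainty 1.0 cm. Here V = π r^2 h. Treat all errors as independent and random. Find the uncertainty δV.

37.6 cm^3

V is a product of powers, so relative uncertainties combine in quadrature:
  (2·δr/r)² = (2×0.0570)² = 0.0130;  (1·δh/h)² = (1×0.0806)² = 0.00650
δV/V = √(0.0195) = 0.140
V = 269 cm^3, so δV = 0.140 × 269 = 37.6 cm^3.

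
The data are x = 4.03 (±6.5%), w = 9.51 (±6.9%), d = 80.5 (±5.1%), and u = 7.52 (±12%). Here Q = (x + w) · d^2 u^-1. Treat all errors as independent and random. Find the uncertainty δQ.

Let h = x + w = 13.5. δh = √(δx² + δw²) = √(0.0686 + 0.431) = 0.707, so δh/h = 0.0522.
Q is then a monomial in h, d, u:
δQ/Q = √((δh/h)² + (2·δd/d)² + (-1·δu/u)²) = √(0.00272 + 0.0104 + 0.0144) = 0.166
Q = 11700, so δQ = 0.166 × 11700 = 1940.

1940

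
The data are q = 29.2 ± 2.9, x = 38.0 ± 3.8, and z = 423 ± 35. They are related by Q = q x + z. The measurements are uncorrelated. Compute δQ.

Let p = q·x = 1110. δp/p = √((1·δq/q)² + (1·δx/x)²) = √(0.00986 + 0.0100) = 0.141, so δp = 156.
Q = p + z: δQ = √(δp² + δz²) = √(24500 + 1220) = 160

160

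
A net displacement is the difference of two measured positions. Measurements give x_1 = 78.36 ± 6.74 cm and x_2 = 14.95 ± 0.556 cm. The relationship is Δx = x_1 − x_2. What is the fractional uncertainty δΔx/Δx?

0.107

For a sum/difference, combine absolute errors in quadrature:
  (δx_1)² = 45.4;  (δx_2)² = 0.309
δΔx = √(45.7) = 6.76 cm
Δx = 63.41 cm, so δΔx/Δx = 6.76/63.41 = 0.107.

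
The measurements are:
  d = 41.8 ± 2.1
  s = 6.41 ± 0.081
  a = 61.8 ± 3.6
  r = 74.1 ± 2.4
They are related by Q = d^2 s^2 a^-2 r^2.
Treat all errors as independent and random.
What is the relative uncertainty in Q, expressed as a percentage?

For a monomial Q ∝ d^2, s^2, a^-2, r^2, fractional errors add in quadrature:
  (2·δd/d)² = (2×0.0502)² = 0.0101;  (2·δs/s)² = (2×0.0126)² = 0.000639;  (-2·δa/a)² = (-2×0.0583)² = 0.0136;  (2·δr/r)² = (2×0.0324)² = 0.00420
δQ/Q = √(0.0285) = 0.169

16.9%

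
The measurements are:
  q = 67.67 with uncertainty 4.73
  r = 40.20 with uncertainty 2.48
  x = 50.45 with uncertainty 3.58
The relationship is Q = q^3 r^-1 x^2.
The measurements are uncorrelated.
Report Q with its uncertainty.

(1.962 ± 0.511) × 10^7

Since Q is a product/quotient, work with relative uncertainties:
  (3·δq/q)² = (3×0.0699)² = 0.0440;  (-1·δr/r)² = (-1×0.0617)² = 0.00381;  (2·δx/x)² = (2×0.0710)² = 0.0201
δQ/Q = √(0.0679) = 0.261
Q = 1.962e+07, so δQ = 0.261 × 1.962e+07 = 5.11e+06.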